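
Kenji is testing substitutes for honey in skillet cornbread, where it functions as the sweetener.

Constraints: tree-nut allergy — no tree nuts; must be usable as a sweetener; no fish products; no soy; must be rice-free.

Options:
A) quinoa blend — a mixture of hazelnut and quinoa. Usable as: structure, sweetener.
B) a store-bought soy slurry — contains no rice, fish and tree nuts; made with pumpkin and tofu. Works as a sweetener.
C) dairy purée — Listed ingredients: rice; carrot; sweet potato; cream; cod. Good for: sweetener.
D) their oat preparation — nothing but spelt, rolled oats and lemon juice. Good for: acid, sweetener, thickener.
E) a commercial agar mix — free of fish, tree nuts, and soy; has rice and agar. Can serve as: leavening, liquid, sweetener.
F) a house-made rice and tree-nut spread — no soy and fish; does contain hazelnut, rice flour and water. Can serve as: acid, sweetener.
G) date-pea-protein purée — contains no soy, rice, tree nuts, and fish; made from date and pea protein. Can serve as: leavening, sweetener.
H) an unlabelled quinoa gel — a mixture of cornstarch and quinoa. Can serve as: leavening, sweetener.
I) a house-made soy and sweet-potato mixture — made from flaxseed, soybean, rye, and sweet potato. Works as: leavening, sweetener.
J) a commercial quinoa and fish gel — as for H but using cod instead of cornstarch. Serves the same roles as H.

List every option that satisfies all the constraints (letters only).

A: has hazelnut, so not tree-nut-free — reject
B: has tofu, so not soy-free — out
C: has cod, so not fish-free; has rice, so not rice-free — no
D: works as a sweetener, no rice, no tree nuts — keep
E: has rice, so not rice-free — out
F: has hazelnut, so not tree-nut-free; has rice flour, so not rice-free — reject
G: works as a sweetener, no tree nuts, no rice — OK
H: nothing on the exclusion list — keep
I: has soybean, so not soy-free — out
J: has cod, so not fish-free — no

D, G, H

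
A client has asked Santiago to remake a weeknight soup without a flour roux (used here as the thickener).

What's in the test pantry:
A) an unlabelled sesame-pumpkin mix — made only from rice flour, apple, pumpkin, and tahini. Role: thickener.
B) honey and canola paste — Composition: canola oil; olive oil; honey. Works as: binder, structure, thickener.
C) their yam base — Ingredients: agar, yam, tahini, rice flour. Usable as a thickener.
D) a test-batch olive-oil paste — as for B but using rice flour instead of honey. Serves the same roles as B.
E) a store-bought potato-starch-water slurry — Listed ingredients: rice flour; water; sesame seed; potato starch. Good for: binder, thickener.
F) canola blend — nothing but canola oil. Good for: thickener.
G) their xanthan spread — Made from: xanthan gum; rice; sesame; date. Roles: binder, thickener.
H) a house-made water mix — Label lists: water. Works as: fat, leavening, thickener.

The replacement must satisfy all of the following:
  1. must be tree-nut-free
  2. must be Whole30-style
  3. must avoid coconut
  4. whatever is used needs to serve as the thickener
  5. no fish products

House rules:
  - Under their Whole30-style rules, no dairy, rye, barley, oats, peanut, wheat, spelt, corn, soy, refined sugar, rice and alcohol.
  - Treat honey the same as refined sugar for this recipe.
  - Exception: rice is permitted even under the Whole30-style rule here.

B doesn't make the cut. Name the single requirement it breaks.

Whole30-style

usable as a thickener: satisfied
Whole30-style: has honey — fails
coconut-free: satisfied
tree-nut-free: satisfied
fish-free: satisfied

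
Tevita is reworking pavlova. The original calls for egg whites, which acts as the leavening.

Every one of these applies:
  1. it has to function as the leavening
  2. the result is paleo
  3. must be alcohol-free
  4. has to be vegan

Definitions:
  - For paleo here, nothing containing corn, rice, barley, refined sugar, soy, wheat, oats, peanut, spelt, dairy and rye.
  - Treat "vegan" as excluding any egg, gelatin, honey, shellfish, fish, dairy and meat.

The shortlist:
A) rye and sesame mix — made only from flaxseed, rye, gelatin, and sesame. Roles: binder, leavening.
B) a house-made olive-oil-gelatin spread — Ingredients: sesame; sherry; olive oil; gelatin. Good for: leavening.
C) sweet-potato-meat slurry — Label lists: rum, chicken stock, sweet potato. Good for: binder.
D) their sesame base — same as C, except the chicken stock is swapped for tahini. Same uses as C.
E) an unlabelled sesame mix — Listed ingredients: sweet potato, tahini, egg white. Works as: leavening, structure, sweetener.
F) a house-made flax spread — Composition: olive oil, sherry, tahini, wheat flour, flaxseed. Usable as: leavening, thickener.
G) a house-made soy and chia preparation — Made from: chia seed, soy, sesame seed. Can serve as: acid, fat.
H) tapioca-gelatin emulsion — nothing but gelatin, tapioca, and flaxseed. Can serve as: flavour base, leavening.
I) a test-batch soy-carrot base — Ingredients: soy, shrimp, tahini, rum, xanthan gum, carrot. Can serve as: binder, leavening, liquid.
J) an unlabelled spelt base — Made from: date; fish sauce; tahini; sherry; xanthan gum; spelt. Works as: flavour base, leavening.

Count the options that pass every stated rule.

A: has rye, so not paleo; has gelatin, so not vegan — no
B: has gelatin, so not vegan; has sherry, so not alcohol-free — out
C: not usable as a leavening; has chicken stock, so not vegan (and 1 more) — reject
D: not usable as a leavening; has rum, so not alcohol-free — out
E: has egg white, so not vegan — no
F: has wheat flour, so not paleo; has sherry, so not alcohol-free — no
G: not usable as a leavening; has soy, so not paleo — out
H: has gelatin, so not vegan — reject
I: has soy, so not paleo; has shrimp, so not vegan (and 1 more) — reject
J: has spelt, so not paleo; has fish sauce, so not vegan (and 1 more) — out

0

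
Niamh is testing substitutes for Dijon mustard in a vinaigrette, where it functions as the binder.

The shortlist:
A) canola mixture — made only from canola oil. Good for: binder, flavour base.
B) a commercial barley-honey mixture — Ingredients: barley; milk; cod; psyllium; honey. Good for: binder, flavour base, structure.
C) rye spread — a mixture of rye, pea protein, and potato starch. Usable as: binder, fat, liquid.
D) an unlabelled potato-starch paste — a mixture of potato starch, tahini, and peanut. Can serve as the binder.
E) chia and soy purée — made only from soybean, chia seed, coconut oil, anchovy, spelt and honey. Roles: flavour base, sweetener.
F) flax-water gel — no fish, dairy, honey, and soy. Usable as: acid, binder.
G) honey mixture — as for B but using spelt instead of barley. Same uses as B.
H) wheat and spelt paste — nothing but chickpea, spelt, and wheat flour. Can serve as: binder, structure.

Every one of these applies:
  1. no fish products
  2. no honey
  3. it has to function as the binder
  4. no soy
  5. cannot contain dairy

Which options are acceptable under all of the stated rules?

A: only canola oil; none excluded — keep
B: has milk, so not dairy-free; has cod, so not fish-free (and 1 more) — no
C: only rye, pea protein, and potato starch; none excluded — OK
D: only peanut, tahini and potato starch; none excluded — valid
E: not usable as a binder; has soybean, so not soy-free (and 2 more) — reject
F: works as a binder, no honey, no dairy — keep
G: has milk, so not dairy-free; has cod, so not fish-free (and 1 more) — no
H: no dairy, no soy — valid

A, C, D, F, H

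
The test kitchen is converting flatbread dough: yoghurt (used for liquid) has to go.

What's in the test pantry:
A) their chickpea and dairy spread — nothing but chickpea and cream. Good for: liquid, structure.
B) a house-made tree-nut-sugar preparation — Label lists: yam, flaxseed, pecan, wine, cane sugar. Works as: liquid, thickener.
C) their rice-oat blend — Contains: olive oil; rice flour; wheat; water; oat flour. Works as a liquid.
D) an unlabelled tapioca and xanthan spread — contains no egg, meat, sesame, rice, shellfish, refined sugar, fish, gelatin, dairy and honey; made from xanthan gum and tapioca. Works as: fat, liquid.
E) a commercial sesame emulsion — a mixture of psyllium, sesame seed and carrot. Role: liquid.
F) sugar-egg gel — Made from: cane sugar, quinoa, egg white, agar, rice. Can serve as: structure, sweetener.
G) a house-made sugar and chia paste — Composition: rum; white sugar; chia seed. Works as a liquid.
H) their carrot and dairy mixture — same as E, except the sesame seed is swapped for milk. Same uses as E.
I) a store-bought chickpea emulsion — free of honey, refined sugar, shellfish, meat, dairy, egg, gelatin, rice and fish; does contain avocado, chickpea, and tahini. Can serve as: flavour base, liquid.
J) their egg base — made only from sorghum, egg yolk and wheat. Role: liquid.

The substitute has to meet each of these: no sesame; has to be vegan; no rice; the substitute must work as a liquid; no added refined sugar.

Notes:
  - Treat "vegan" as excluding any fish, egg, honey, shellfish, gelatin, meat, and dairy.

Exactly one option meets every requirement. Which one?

A: has cream, so not vegan — reject
B: has cane sugar, so not no-added-sugar — out
C: has rice flour, so not rice-free — reject
D: nothing on the exclusion list — valid
E: has sesame seed, so not sesame-free — no
F: not usable as a liquid; has egg white, so not vegan (and 2 more) — reject
G: has white sugar, so not no-added-sugar — out
H: has milk, so not vegan — out
I: has tahini, so not sesame-free — out
J: has egg yolk, so not vegan — no

D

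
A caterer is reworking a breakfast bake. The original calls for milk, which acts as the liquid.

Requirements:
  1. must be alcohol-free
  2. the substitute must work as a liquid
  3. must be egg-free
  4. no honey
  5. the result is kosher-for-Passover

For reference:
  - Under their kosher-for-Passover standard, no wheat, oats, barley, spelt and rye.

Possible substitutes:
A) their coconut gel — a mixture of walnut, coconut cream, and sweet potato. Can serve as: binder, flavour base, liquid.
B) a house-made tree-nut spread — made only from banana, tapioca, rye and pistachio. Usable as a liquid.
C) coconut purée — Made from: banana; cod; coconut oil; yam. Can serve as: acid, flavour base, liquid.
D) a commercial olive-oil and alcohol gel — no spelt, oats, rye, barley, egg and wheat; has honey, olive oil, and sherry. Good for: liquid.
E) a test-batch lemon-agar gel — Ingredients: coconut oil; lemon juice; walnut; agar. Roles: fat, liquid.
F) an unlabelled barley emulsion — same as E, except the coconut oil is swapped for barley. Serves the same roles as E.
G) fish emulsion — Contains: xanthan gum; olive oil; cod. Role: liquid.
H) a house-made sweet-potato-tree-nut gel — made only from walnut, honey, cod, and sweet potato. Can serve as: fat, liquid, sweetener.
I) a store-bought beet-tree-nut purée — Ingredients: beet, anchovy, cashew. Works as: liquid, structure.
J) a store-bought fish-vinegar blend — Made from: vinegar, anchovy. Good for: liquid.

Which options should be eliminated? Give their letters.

B, D, F, H

A: works as a liquid, no alcohol, no egg — OK
B: has rye, so not kosher-for-Passover — reject
C: nothing on the exclusion list — OK
D: has sherry, so not alcohol-free; has honey, so not honey-free — reject
E: coconut oil and walnut etc. — none of it excluded — OK
F: has barley, so not kosher-for-Passover — out
G: every rule checks out — keep
H: has honey, so not honey-free — reject
I: works as a liquid, no egg, no honey — valid
J: nothing on the exclusion list — keep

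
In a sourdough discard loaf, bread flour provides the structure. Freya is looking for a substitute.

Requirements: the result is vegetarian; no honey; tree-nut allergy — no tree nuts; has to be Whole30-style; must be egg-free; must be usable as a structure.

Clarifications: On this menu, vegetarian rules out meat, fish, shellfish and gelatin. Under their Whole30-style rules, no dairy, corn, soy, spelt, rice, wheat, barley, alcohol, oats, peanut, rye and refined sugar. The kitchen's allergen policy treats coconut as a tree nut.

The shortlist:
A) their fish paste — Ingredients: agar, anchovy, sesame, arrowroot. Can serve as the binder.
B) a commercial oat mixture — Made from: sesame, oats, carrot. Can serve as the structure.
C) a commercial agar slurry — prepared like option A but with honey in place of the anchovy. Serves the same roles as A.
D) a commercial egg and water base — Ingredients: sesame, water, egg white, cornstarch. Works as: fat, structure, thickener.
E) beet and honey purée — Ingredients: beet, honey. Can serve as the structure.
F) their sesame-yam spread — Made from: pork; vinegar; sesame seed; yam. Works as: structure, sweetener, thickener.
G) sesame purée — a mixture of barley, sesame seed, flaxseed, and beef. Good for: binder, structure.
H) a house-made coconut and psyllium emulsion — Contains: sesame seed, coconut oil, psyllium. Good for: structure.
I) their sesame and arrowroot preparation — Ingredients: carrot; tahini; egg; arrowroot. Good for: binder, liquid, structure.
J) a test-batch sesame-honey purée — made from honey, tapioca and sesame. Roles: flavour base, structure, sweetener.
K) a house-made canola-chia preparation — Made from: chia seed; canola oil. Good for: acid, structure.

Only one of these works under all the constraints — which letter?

K

A: not usable as a structure; has anchovy, so not vegetarian — out
B: has oats, so not Whole30-style — reject
C: not usable as a structure; has honey, so not honey-free — reject
D: has cornstarch, so not Whole30-style; has egg white, so not egg-free — no
E: has honey, so not honey-free — no
F: has pork, so not vegetarian — no
G: has beef, so not vegetarian; has barley, so not Whole30-style — reject
H: has coconut oil, so not tree-nut-free — out
I: has egg, so not egg-free — no
J: has honey, so not honey-free — no
K: only chia seed and canola oil; none excluded — keep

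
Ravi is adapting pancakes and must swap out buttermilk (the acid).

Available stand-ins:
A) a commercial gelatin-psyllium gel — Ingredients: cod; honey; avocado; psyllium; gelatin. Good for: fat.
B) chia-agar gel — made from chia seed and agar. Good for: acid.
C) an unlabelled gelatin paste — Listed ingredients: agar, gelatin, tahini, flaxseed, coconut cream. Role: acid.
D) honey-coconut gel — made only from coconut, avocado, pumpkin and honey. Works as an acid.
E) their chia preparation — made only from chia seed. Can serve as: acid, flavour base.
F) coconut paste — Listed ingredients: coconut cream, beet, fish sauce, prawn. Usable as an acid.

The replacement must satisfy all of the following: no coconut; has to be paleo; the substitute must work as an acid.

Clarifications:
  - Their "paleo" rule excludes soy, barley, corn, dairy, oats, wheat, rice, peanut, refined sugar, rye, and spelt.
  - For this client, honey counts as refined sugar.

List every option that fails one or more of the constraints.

A: not usable as an acid; has honey, so not paleo — reject
B: only chia seed and agar; none excluded — keep
C: has coconut cream, so not coconut-free — out
D: has honey, so not paleo; has coconut, so not coconut-free — reject
E: works as an acid, no coconut, paleo — valid
F: has coconut cream, so not coconut-free — reject

A, C, D, F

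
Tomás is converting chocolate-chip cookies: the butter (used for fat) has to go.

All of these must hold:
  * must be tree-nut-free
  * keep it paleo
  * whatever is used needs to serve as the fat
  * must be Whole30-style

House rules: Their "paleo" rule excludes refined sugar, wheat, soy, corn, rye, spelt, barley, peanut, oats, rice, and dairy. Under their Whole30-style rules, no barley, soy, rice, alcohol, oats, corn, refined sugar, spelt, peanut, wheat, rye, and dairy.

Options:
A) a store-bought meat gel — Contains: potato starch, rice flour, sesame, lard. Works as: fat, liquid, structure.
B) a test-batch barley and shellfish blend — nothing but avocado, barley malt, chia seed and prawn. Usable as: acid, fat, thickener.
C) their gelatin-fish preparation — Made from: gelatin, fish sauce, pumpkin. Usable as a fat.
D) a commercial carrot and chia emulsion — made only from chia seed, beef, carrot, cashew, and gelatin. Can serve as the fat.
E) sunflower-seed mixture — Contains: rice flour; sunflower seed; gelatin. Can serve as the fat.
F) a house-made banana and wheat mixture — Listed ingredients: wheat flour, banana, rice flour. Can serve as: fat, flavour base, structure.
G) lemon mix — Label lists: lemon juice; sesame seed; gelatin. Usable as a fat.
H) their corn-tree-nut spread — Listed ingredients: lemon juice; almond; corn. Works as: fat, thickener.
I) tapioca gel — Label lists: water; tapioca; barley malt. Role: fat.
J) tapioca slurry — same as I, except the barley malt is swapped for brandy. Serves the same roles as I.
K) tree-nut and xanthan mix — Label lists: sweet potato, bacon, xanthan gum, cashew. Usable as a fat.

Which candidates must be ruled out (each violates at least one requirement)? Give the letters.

A, B, D, E, F, H, I, J, K

A: has rice flour, so not paleo; has rice flour, so not Whole30-style — no
B: has barley malt, so not paleo; has barley malt, so not Whole30-style — out
C: nothing on the exclusion list — OK
D: has cashew, so not tree-nut-free — out
E: has rice flour, so not paleo; has rice flour, so not Whole30-style — reject
F: has rice flour, so not paleo; has rice flour, so not Whole30-style — reject
G: works as a fat, Whole30-style, no tree nuts — OK
H: has corn, so not paleo; has corn, so not Whole30-style (and 1 more) — no
I: has barley malt, so not paleo; has barley malt, so not Whole30-style — no
J: has brandy, so not Whole30-style — out
K: has cashew, so not tree-nut-free — reject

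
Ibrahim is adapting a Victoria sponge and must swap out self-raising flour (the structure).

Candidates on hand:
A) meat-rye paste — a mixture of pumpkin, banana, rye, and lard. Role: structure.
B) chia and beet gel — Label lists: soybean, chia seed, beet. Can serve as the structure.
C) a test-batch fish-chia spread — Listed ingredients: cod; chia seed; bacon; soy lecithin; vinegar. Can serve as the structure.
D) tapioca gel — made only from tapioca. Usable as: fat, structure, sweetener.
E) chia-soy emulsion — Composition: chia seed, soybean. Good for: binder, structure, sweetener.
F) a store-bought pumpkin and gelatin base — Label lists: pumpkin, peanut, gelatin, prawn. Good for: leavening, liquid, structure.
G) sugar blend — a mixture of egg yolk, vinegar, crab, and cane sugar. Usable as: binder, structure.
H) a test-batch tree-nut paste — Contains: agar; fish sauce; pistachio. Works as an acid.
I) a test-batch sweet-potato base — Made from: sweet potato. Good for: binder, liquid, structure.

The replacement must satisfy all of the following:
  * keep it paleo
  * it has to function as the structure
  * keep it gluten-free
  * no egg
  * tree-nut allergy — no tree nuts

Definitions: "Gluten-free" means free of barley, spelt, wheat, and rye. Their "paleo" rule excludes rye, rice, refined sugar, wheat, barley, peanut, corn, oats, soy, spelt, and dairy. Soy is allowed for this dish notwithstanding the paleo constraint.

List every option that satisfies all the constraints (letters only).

B, C, D, E, I

A: has rye, so not gluten-free; has rye, so not paleo — no
B: soy is permitted under the paleo carve-out; nothing else excluded — OK
C: soy is permitted under the paleo carve-out; nothing else excluded — keep
D: nothing on the exclusion list — OK
E: soy is permitted under the paleo carve-out; nothing else excluded — keep
F: has peanut, so not paleo — reject
G: has cane sugar, so not paleo; has egg yolk, so not egg-free — reject
H: not usable as a structure; has pistachio, so not tree-nut-free — out
I: only sweet potato; none excluded — keep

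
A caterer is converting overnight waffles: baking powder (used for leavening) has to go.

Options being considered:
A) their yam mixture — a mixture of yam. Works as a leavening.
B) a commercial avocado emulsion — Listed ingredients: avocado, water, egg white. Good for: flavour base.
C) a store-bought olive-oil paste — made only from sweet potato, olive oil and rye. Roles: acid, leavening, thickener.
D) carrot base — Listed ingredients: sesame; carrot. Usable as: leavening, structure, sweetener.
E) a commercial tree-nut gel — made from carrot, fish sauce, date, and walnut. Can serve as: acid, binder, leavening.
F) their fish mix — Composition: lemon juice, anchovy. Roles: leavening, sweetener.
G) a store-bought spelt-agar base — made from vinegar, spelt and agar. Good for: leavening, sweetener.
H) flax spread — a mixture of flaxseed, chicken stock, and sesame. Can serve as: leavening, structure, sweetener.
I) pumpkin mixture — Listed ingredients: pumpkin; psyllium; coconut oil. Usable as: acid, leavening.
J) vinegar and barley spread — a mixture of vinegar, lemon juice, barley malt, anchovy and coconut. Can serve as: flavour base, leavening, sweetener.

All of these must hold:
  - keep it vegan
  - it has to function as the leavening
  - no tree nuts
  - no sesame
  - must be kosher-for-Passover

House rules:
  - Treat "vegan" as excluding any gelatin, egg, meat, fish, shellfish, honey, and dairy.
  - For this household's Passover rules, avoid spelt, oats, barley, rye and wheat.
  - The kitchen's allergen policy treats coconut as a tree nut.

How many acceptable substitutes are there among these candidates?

1

A: only yam; none excluded — OK
B: not usable as a leavening; has egg white, so not vegan — reject
C: has rye, so not kosher-for-Passover — reject
D: has sesame, so not sesame-free — reject
E: has fish sauce, so not vegan; has walnut, so not tree-nut-free — out
F: has anchovy, so not vegan — no
G: has spelt, so not kosher-for-Passover — reject
H: has chicken stock, so not vegan; has sesame, so not sesame-free — no
I: has coconut oil, so not tree-nut-free — reject
J: has anchovy, so not vegan; has barley malt, so not kosher-for-Passover (and 1 more) — reject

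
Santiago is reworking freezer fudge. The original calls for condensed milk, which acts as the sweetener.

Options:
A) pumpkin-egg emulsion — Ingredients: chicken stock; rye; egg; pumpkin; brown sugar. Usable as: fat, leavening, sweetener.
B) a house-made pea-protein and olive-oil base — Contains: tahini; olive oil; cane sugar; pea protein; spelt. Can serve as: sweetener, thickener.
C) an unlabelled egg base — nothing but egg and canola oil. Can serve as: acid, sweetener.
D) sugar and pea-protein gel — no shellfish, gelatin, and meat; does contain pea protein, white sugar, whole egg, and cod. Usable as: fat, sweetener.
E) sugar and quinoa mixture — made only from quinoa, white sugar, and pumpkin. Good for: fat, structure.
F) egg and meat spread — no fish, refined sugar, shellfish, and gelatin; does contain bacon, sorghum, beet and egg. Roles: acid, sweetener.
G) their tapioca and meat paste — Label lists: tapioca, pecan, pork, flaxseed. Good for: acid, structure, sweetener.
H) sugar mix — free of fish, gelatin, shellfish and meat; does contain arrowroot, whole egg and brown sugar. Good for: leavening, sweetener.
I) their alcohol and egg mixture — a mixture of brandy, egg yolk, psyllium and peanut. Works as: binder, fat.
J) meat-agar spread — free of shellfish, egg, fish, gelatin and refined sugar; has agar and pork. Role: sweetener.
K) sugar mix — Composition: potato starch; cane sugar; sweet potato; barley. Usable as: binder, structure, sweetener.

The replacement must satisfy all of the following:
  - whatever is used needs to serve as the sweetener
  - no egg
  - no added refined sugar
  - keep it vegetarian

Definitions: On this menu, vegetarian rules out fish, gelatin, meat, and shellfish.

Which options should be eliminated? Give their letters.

A, B, C, D, E, F, G, H, I, J, K

A: has chicken stock, so not vegetarian; has brown sugar, so not no-added-sugar (and 1 more) — out
B: has cane sugar, so not no-added-sugar — no
C: has egg, so not egg-free — no
D: has cod, so not vegetarian; has white sugar, so not no-added-sugar (and 1 more) — reject
E: not usable as a sweetener; has white sugar, so not no-added-sugar — out
F: has bacon, so not vegetarian; has egg, so not egg-free — reject
G: has pork, so not vegetarian — out
H: has brown sugar, so not no-added-sugar; has whole egg, so not egg-free — no
I: not usable as a sweetener; has egg yolk, so not egg-free — out
J: has pork, so not vegetarian — out
K: has cane sugar, so not no-added-sugar — no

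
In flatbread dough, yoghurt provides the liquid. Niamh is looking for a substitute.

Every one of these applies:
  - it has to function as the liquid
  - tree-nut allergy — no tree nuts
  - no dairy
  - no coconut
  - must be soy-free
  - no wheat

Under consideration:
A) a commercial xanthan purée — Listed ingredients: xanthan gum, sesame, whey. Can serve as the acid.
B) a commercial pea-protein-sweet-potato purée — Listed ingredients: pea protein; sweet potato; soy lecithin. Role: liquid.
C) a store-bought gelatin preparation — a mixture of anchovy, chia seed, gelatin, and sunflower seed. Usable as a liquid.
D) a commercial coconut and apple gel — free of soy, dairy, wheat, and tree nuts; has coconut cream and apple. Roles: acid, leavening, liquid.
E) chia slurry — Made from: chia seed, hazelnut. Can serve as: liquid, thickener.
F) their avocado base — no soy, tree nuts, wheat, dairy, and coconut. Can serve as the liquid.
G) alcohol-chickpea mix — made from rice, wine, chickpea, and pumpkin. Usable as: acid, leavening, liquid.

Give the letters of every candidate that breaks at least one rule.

A, B, D, E

A: not usable as a liquid; has whey, so not dairy-free — no
B: has soy lecithin, so not soy-free — reject
C: anchovy and gelatin etc. — none of it excluded — valid
D: has coconut cream, so not coconut-free — out
E: has hazelnut, so not tree-nut-free — out
F: no wheat, no dairy — OK
G: wine and rice etc. — none of it excluded — valid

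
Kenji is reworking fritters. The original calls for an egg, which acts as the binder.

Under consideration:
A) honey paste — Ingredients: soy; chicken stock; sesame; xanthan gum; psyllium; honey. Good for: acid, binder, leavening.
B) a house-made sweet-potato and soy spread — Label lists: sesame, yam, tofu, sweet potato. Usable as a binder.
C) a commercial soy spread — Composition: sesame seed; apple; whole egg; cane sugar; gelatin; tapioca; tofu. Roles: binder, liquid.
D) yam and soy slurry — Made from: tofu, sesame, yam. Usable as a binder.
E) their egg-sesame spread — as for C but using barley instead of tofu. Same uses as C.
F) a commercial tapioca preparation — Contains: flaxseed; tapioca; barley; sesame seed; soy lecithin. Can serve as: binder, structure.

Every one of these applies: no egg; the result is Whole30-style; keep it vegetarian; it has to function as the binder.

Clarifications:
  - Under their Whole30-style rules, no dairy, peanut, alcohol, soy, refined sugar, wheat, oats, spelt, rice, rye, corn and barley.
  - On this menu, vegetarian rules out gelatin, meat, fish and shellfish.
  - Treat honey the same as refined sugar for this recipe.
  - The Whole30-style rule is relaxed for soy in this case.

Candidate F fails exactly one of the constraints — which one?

usable as a binder: satisfied
Whole30-style: has barley — fails
vegetarian: satisfied
egg-free: satisfied

Whole30-style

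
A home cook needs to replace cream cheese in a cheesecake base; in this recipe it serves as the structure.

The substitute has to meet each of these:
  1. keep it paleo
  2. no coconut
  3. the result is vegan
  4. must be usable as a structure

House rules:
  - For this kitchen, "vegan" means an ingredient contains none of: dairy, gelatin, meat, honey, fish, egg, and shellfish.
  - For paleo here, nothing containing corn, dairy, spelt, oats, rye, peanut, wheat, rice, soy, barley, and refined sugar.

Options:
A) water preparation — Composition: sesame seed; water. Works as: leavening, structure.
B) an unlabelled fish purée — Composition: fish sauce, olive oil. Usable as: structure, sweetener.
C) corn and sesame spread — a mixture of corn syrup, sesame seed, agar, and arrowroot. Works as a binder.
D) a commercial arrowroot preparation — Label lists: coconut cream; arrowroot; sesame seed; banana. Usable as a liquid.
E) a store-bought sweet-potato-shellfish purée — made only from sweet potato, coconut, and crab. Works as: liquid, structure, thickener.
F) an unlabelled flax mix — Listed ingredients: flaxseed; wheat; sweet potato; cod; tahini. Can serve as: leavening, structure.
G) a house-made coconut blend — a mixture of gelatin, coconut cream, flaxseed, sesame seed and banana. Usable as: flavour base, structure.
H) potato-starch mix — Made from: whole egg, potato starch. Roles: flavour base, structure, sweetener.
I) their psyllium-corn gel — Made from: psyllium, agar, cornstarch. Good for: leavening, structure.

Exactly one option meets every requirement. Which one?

A

A: works as a structure, paleo, no coconut — OK
B: has fish sauce, so not vegan — out
C: not usable as a structure; has corn syrup, so not paleo — reject
D: not usable as a structure; has coconut cream, so not coconut-free — out
E: has crab, so not vegan; has coconut, so not coconut-free — out
F: has cod, so not vegan; has wheat, so not paleo — reject
G: has gelatin, so not vegan; has coconut cream, so not coconut-free — reject
H: has whole egg, so not vegan — reject
I: has cornstarch, so not paleo — reject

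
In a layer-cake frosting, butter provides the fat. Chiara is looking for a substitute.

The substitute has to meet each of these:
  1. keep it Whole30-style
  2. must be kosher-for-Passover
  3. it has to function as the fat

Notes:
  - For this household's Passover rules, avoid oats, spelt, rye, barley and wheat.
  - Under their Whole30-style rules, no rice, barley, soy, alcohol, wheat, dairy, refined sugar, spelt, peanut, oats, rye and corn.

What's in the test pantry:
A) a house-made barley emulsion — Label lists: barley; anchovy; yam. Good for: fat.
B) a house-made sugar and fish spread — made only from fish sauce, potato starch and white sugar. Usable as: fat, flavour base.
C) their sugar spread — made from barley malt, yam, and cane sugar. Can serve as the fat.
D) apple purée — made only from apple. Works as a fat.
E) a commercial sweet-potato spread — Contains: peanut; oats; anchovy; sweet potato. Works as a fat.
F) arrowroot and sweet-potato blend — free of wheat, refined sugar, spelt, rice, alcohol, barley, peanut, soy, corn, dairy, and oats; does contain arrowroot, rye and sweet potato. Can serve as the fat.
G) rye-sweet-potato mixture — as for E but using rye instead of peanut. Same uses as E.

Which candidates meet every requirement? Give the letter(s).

D

A: has barley, so not kosher-for-Passover; has barley, so not Whole30-style — out
B: has white sugar, so not Whole30-style — no
C: has barley malt, so not kosher-for-Passover; has barley malt, so not Whole30-style — out
D: all constraints satisfied — keep
E: has oats, so not kosher-for-Passover; has oats, so not Whole30-style — out
F: has rye, so not kosher-for-Passover; has rye, so not Whole30-style — no
G: has oats, so not kosher-for-Passover; has oats, so not Whole30-style — out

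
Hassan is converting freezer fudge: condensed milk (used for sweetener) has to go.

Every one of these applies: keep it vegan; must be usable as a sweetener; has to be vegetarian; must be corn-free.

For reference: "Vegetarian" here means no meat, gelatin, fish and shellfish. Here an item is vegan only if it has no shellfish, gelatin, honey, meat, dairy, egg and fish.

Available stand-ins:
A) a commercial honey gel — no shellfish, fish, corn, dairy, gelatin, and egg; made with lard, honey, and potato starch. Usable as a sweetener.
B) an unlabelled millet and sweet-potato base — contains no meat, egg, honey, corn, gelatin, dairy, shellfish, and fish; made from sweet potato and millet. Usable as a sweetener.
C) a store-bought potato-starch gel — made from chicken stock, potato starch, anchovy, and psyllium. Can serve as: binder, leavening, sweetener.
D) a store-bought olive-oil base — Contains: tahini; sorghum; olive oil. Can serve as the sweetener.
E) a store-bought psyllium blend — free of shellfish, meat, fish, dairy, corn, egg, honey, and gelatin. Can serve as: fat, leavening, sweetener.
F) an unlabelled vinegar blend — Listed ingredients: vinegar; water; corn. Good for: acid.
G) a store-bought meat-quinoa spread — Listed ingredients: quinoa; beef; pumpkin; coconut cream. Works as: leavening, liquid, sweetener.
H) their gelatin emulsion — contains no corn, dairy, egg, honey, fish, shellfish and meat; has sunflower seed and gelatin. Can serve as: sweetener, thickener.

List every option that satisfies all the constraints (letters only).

A: has lard, so not vegetarian; has honey, so not vegan — out
B: no corn, vegetarian — OK
C: has anchovy, so not vegetarian; has anchovy, so not vegan — out
D: no corn, vegetarian — keep
E: works as a sweetener, no corn, vegetarian — OK
F: not usable as a sweetener; has corn, so not corn-free — out
G: has beef, so not vegetarian; has beef, so not vegan — reject
H: has gelatin, so not vegetarian; has gelatin, so not vegan — no

B, D, E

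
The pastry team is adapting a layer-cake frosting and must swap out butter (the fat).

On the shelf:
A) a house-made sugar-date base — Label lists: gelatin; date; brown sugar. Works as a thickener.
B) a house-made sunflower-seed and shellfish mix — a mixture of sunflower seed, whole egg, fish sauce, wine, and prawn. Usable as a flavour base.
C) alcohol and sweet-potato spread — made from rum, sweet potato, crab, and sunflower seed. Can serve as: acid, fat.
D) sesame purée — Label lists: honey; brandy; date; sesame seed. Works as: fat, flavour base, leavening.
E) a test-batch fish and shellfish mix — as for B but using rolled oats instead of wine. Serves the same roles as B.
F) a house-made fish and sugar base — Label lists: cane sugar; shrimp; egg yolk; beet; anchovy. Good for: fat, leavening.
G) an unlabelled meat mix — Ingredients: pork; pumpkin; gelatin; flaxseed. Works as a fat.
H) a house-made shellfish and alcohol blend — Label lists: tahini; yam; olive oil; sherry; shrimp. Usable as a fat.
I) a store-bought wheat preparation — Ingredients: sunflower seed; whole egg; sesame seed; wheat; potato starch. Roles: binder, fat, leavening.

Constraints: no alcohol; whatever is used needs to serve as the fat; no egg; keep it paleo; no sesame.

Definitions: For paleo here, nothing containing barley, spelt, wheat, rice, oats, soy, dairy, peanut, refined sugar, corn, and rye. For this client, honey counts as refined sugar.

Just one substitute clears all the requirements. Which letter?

A: not usable as a fat; has brown sugar, so not paleo — no
B: not usable as a fat; has whole egg, so not egg-free (and 1 more) — out
C: has rum, so not alcohol-free — out
D: has honey, so not paleo; has brandy, so not alcohol-free (and 1 more) — out
E: not usable as a fat; has rolled oats, so not paleo (and 1 more) — reject
F: has cane sugar, so not paleo; has egg yolk, so not egg-free — no
G: all constraints satisfied — valid
H: has sherry, so not alcohol-free; has tahini, so not sesame-free — out
I: has wheat, so not paleo; has whole egg, so not egg-free (and 1 more) — no

G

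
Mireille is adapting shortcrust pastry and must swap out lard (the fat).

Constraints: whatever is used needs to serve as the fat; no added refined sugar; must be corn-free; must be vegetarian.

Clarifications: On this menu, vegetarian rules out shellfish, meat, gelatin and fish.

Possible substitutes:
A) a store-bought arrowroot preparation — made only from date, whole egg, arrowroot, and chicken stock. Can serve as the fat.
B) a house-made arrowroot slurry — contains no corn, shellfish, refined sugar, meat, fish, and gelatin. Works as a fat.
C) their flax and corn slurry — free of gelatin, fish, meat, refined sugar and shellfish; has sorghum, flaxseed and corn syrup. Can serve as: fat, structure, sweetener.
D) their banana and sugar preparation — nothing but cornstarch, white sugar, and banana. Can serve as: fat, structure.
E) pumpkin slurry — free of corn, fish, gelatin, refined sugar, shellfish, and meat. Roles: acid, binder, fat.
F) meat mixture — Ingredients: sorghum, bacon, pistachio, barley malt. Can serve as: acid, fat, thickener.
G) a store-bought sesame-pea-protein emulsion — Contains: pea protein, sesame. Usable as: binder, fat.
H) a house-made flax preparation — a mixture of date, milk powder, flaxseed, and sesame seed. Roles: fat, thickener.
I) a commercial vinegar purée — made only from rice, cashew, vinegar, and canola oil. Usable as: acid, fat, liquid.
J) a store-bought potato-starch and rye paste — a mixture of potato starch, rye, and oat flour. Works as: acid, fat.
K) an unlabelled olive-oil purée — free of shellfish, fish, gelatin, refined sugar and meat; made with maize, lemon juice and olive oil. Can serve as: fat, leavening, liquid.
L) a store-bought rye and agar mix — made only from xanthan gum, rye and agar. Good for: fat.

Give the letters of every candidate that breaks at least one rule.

A: has chicken stock, so not vegetarian — out
B: works as a fat, vegetarian, no corn — valid
C: has corn syrup, so not corn-free — reject
D: has cornstarch, so not corn-free; has white sugar, so not no-added-sugar — no
E: nothing on the exclusion list — OK
F: has bacon, so not vegetarian — no
G: works as a fat, vegetarian, no corn — keep
H: milk powder and sesame seed etc. — none of it excluded — keep
I: no corn, vegetarian — keep
J: only oat flour, rye and potato starch; none excluded — keep
K: has maize, so not corn-free — out
L: no corn, no refined sugar — OK

A, C, D, F, K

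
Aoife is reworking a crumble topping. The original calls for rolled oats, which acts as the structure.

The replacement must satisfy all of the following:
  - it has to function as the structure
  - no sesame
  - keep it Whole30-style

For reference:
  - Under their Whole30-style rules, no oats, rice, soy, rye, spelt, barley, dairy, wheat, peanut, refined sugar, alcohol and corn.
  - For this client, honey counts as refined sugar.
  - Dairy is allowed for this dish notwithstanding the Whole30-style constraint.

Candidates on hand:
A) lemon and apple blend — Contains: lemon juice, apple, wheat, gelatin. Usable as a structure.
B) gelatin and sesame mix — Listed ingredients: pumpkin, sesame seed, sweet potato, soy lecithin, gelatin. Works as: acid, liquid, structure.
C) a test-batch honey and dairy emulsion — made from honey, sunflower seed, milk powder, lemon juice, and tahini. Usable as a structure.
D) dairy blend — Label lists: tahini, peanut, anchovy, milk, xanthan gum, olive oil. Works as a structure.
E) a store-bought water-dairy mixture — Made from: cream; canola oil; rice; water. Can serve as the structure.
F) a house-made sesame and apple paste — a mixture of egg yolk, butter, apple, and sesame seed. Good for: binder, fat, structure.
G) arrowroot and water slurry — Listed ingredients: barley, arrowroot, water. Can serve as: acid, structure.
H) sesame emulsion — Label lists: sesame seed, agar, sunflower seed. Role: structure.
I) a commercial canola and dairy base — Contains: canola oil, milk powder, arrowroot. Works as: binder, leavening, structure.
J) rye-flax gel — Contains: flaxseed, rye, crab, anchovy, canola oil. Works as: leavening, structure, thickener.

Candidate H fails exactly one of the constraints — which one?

sesame-free

usable as a structure: satisfied
Whole30-style: satisfied
sesame-free: has sesame seed — fails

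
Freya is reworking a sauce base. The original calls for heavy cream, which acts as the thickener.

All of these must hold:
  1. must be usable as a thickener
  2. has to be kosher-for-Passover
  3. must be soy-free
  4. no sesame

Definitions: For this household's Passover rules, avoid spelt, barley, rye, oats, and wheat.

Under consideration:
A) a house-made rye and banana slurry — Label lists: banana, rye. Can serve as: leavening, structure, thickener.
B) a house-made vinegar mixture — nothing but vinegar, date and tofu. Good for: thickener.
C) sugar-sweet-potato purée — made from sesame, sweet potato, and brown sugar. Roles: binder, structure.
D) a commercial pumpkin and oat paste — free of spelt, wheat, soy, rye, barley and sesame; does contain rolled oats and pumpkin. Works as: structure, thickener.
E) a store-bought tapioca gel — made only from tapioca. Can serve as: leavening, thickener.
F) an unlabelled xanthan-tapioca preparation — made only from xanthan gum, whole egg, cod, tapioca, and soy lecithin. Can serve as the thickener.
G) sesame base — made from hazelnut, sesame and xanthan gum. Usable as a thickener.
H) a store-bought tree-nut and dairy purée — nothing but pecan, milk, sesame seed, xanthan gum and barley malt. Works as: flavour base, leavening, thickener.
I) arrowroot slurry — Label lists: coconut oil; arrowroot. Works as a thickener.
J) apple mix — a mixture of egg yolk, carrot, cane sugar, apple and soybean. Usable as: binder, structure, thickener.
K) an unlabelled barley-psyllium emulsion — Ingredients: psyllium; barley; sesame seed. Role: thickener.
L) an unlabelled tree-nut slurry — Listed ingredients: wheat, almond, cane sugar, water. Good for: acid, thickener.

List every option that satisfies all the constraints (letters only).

E, I

A: has rye, so not kosher-for-Passover — out
B: has tofu, so not soy-free — out
C: not usable as a thickener; has sesame, so not sesame-free — out
D: has rolled oats, so not kosher-for-Passover — out
E: every rule checks out — valid
F: has soy lecithin, so not soy-free — reject
G: has sesame, so not sesame-free — reject
H: has barley malt, so not kosher-for-Passover; has sesame seed, so not sesame-free — reject
I: only coconut oil and arrowroot; none excluded — OK
J: has soybean, so not soy-free — no
K: has barley, so not kosher-for-Passover; has sesame seed, so not sesame-free — reject
L: has wheat, so not kosher-for-Passover — reject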